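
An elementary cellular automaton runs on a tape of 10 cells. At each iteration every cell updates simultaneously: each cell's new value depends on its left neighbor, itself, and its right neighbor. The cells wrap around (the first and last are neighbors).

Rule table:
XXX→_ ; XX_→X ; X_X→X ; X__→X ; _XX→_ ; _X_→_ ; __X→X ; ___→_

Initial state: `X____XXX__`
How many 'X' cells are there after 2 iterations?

6

iteration 1: _X__X__XXX
iteration 2: X_XX_XX__X
count of X: 6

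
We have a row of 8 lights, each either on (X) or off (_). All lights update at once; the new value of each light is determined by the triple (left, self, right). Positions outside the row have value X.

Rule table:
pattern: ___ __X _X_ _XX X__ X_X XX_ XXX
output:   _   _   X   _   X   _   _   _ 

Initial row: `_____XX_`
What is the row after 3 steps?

X_______
_X______
_XX_____

_XX_____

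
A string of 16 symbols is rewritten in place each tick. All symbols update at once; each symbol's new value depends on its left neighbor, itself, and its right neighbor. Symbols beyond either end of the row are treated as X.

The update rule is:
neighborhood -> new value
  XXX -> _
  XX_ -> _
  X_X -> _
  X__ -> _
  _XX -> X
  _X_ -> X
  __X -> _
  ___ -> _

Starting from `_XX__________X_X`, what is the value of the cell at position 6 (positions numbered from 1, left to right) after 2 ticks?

tick 1: _X___________X_X
tick 2: _X___________X_X
position 6 holds _

_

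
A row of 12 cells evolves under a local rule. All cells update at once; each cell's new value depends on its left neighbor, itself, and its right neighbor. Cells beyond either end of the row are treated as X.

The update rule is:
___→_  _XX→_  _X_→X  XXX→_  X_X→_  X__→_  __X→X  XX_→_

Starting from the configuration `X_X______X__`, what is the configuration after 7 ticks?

__XX___XX__X

__X_____XX_X
_XX____X____
______XX___X
_____X____X_
____XX___XX_
___X____X___
__XX___XX__X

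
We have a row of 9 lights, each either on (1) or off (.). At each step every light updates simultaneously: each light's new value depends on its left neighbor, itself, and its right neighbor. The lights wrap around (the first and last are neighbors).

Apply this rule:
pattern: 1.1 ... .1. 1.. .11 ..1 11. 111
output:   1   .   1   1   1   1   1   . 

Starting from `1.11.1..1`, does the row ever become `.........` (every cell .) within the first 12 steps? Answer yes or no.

111111111
.........
all cells are . at step 2

yes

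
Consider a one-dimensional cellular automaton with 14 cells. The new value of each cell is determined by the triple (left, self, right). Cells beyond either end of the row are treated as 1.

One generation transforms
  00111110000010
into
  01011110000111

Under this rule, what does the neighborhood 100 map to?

0

At position 0 the neighborhood is 100; the next row has 0 there.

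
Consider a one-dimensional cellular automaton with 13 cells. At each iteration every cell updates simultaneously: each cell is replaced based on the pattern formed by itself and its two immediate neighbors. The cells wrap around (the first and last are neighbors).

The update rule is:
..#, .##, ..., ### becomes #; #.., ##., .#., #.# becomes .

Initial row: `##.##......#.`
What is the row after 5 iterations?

#..#..#####..
..#..#####..#
.#..#####..#.
#..#####..#..
..#####..#..#

..#####..#..#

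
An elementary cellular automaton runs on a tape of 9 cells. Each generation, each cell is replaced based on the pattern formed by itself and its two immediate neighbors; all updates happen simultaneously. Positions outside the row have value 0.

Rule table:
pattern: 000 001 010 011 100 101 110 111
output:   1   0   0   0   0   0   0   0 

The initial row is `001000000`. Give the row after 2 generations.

001000000

generation 1: 100011111
generation 2: 001000000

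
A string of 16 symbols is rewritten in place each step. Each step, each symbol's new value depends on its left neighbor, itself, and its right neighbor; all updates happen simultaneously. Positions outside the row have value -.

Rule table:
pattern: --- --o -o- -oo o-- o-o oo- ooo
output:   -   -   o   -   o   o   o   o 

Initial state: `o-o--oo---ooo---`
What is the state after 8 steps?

oooo--oo---ooo--
-oooo--oo---ooo-
--oooo--oo---ooo
---oooo--oo---oo
----oooo--oo---o
-----oooo--oo--o
------oooo--oo-o
-------oooo--ooo

-------oooo--ooo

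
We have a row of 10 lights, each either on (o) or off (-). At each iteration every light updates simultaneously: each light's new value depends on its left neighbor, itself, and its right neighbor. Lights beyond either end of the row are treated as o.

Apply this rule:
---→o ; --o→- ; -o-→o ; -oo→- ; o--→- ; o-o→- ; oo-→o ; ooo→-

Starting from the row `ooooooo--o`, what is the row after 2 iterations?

-oooo-o-o-

------o---
-oooo-o-o-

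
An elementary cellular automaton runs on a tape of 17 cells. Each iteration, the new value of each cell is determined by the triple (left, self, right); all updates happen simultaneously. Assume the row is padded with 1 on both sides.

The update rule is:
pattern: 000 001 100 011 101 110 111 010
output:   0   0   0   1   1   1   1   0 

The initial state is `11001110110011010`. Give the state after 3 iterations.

iteration 1: 11001111110011101
iteration 2: 11001111110011111
iteration 3: 11001111110011111

11001111110011111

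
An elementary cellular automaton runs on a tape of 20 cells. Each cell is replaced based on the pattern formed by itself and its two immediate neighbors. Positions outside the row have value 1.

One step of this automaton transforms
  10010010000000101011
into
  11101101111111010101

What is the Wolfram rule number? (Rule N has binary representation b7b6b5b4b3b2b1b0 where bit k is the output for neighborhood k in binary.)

243

position 19: 111 → 1  (bit 7 = 1)
position 0: 110 → 1  (bit 6 = 1)
position 15: 101 → 1  (bit 5 = 1)
position 1: 100 → 1  (bit 4 = 1)
position 18: 011 → 0  (bit 3 = 0)
position 3: 010 → 0  (bit 2 = 0)
position 2: 001 → 1  (bit 1 = 1)
position 8: 000 → 1  (bit 0 = 1)
bits b7..b0 = 11110011 = 243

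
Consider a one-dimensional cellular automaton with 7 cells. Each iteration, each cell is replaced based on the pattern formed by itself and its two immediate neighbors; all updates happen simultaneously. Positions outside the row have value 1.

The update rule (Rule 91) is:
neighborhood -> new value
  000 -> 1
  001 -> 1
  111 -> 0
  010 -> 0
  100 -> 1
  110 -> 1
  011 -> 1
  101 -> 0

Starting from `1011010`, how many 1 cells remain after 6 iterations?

4

1011000
1011111
1010000
1001111
1111000
0001111
count of 1: 4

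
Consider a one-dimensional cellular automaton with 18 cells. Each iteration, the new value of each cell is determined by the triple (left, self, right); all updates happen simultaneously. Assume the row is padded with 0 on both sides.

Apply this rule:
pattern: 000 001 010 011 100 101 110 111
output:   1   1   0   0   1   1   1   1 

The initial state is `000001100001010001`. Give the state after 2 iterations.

011111011111010111

111110111110101110
011111011111010111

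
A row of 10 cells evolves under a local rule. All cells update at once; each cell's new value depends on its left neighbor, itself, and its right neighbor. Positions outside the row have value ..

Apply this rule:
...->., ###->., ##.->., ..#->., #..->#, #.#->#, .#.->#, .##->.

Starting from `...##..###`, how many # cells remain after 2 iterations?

.....#....
.....##...
count of #: 2

2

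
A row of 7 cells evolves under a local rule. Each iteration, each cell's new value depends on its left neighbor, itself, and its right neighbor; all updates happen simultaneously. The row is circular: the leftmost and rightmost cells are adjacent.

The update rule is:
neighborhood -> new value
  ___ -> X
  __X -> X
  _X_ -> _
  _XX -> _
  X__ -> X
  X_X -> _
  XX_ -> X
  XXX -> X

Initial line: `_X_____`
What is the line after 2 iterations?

X__XXXX

iteration 1: X_XXXXX
iteration 2: X__XXXX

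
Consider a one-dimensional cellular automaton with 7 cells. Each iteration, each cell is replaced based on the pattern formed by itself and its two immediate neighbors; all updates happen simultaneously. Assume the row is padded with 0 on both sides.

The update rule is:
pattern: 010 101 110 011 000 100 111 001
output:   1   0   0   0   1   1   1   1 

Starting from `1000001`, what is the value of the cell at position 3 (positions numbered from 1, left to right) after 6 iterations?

iteration 1: 1111111
iteration 2: 0111110
iteration 3: 1011101
iteration 4: 1001001
iteration 5: 1111111  (repeats iteration 1; period 4)
iteration 6: 0111110
position 3 holds 1

1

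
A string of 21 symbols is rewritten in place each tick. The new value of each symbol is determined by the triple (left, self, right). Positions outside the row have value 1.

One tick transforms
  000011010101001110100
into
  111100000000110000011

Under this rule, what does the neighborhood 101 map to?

0

At position 6 the neighborhood is 101; the next row has 0 there.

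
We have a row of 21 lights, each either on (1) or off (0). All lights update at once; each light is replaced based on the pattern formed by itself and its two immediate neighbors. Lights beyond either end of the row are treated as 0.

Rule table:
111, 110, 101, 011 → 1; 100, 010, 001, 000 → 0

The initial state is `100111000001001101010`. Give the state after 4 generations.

000111000000001110100
000111000000001111000
000111000000001111000  (fixed point — unchanged through generation 4)

000111000000001111000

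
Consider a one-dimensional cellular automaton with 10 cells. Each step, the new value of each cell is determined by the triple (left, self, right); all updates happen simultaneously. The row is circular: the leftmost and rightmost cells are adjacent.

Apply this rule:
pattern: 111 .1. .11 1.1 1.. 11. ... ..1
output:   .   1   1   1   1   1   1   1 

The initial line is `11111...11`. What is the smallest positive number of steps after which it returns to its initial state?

....11111.
11111...11

2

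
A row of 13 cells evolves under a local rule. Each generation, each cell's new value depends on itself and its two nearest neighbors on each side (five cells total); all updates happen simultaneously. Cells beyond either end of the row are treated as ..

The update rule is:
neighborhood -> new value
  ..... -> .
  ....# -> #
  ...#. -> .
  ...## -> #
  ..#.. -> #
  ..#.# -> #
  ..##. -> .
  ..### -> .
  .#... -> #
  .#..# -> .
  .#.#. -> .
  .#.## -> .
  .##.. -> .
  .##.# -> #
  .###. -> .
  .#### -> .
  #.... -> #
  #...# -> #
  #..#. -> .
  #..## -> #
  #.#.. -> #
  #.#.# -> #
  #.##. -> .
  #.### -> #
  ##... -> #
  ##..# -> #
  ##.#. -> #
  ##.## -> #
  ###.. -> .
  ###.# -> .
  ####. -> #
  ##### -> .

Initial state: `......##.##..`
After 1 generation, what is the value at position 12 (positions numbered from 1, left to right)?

#

generation 1: ....##.##..##
position 12 holds #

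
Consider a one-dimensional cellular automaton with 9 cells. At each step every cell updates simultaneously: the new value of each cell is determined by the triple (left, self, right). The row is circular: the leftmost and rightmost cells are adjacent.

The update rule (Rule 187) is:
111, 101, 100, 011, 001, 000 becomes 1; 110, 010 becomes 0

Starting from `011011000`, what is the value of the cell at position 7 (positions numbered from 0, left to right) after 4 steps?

1

step 1: 110110111
step 2: 101101111
step 3: 011011111
step 4: 110111110
position 7 holds 1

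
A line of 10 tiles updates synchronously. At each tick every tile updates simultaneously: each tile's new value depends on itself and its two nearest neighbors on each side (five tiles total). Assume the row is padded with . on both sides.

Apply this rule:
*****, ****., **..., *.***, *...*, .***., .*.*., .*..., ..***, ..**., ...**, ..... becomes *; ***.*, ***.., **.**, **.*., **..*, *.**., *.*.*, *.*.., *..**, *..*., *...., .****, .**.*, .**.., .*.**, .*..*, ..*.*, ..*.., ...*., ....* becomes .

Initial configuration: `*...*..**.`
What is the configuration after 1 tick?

.**....*.*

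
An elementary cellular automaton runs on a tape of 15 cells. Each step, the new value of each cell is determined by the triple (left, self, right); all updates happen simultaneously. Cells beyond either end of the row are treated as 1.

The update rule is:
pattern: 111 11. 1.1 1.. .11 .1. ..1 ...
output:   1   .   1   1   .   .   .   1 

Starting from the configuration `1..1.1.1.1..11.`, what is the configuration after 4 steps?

step 1: .1..1.1.1.1...1
step 2: 1.1..1.1.1.11..
step 3: .1.1..1.1.1..1.
step 4: 1.1.1..1.1.1..1

1.1.1..1.1.1..1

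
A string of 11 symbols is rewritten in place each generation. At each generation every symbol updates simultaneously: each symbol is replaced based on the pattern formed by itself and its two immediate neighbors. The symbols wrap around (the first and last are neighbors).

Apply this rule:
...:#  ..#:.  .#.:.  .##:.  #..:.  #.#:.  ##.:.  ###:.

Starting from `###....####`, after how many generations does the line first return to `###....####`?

....##.....
###....####

2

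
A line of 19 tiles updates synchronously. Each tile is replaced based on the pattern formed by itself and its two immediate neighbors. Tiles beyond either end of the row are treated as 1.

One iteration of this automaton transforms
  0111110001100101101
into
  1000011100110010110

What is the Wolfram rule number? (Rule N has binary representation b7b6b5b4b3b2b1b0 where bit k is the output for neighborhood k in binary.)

113

position 2: 111 → 0  (bit 7 = 0)
position 5: 110 → 1  (bit 6 = 1)
position 0: 101 → 1  (bit 5 = 1)
position 6: 100 → 1  (bit 4 = 1)
position 1: 011 → 0  (bit 3 = 0)
position 13: 010 → 0  (bit 2 = 0)
position 8: 001 → 0  (bit 1 = 0)
position 7: 000 → 1  (bit 0 = 1)
bits b7..b0 = 01110001 = 113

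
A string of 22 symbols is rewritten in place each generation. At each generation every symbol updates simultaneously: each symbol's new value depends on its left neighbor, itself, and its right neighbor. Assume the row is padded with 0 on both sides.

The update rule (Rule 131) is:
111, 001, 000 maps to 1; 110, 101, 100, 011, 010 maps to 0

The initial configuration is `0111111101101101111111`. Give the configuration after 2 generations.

0001110011111111011100

1011111000000000111110
0001110011111111011100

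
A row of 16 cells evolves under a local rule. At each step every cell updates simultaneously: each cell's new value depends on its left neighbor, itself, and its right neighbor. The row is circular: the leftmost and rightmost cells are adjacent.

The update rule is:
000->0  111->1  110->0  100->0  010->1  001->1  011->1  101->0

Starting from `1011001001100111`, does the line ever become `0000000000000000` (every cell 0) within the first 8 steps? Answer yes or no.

no

0010011011001111
0110110010011110
1100100110111100
1001101100111001
0011001001110011
0110011011100110
1100110011001100
1001100110011001
step 8 is 1001100110011001, still not uniform 0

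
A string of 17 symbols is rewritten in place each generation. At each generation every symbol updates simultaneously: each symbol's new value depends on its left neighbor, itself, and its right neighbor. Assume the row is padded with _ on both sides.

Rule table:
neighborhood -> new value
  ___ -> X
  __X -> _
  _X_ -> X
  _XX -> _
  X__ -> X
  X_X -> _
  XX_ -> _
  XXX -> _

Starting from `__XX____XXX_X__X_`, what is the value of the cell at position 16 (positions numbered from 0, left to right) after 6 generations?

X___XXX_____XX_XX
XXX____XXXX______
___XXX_____XXXXXX
XX____XXXX_______
__XXX_____XXXXXXX
X____XXXX________
position 16 holds _

_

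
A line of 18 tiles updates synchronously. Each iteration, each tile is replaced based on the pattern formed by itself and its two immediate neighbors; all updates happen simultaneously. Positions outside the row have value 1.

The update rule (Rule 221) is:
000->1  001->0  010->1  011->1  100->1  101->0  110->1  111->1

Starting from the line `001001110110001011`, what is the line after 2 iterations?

101101110111101011

iteration 1: 101101110111101011
iteration 2: 101101110111101011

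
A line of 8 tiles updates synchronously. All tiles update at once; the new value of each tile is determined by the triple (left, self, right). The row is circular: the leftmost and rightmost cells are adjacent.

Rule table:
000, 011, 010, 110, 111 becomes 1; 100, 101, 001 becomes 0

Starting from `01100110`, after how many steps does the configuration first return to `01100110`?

01100110

1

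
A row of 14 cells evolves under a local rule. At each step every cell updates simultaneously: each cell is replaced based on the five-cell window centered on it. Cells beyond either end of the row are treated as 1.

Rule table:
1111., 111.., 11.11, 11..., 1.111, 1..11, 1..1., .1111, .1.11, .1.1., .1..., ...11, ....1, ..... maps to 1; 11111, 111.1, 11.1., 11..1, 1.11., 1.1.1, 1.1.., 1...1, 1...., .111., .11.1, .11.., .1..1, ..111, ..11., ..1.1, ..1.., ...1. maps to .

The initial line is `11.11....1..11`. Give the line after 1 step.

1.1..1.1...1.1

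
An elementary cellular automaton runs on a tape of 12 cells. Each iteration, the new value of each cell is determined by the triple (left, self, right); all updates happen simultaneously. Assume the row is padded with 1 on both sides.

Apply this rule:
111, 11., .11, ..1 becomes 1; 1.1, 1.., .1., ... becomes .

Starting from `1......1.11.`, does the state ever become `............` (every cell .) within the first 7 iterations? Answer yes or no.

1.....1..11.
1....1..111.
1...1..1111.
1..1..11111.
1.1..111111.
1...1111111.
1..11111111.
iteration 7 is 1..11111111., still not uniform .

no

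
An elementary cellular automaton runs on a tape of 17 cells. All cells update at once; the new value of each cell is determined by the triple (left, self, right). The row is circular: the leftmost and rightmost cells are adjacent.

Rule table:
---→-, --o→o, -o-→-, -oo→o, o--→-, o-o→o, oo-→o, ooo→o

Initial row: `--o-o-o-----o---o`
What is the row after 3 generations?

-o-o-----o---o--o

-o-o-o-----o---o-
o-o-o-----o---o--
-o-o-----o---o--o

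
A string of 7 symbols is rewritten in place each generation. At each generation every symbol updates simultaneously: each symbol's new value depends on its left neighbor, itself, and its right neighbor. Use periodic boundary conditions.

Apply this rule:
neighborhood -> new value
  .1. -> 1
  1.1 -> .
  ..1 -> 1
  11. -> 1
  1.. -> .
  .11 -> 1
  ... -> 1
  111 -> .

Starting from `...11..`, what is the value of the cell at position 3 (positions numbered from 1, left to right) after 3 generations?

11111.1
....1.1
.1111.1
position 3 holds 1

1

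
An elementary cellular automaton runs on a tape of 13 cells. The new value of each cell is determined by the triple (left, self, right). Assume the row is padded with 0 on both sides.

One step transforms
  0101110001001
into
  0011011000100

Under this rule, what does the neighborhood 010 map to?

0

At position 1 the neighborhood is 010; the next row has 0 there.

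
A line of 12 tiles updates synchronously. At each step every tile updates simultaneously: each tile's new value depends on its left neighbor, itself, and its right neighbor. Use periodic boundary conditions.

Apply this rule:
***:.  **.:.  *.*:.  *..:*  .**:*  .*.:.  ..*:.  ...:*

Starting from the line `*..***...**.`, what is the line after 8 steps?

step 1: .*.*..**.*..
step 2: ....*.*...**
step 3: ***....**.*.
step 4: *..***.*....
step 5: .*.*....***.
step 6: ....***.*..*
step 7: ***.*....*..
step 8: *....***..*.

*....***..*.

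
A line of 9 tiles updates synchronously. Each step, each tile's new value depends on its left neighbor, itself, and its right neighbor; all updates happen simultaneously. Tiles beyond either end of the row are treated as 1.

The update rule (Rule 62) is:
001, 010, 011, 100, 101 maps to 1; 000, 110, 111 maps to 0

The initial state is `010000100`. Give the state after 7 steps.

111001111
000111000
101100101
011011111
110110000
001101001
111011111

111011111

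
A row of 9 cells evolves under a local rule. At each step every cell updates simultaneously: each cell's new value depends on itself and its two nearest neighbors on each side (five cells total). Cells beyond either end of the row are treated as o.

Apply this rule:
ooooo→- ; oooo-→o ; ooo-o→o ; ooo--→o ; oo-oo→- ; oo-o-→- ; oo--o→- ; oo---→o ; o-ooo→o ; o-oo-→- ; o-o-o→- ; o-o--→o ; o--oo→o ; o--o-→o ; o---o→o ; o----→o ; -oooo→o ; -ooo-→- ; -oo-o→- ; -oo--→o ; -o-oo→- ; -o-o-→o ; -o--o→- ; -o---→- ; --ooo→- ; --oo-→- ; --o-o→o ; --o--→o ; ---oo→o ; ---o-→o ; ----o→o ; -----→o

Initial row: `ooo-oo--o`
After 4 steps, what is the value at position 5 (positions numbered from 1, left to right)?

-

step 1: -oo--o-o-
step 2: --o-ooo--
step 3: -oo-o-o-o
step 4: -----o--o
position 5 holds -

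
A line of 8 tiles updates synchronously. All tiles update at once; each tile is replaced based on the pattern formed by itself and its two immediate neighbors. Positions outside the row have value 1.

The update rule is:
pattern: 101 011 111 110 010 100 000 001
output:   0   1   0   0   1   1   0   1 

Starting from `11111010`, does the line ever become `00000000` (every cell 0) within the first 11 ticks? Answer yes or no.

no

tick 1: 00000010
tick 2: 10000110
tick 3: 01001100
tick 4: 01111011
tick 5: 01000010
tick 6: 01100110
tick 7: 01011100
tick 8: 01010011
tick 9: 01011110
tick 10: 01010000
tick 11: 01011001
tick 11 is 01011001, still not uniform 0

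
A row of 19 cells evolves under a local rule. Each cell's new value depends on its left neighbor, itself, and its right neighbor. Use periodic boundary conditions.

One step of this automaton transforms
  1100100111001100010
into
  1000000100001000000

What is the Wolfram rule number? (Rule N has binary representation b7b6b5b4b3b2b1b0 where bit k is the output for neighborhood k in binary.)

position 8: 111 → 0  (bit 7 = 0)
position 1: 110 → 0  (bit 6 = 0)
position 18: 101 → 0  (bit 5 = 0)
position 2: 100 → 0  (bit 4 = 0)
position 0: 011 → 1  (bit 3 = 1)
position 4: 010 → 0  (bit 2 = 0)
position 3: 001 → 0  (bit 1 = 0)
position 15: 000 → 0  (bit 0 = 0)
bits b7..b0 = 00001000 = 8

8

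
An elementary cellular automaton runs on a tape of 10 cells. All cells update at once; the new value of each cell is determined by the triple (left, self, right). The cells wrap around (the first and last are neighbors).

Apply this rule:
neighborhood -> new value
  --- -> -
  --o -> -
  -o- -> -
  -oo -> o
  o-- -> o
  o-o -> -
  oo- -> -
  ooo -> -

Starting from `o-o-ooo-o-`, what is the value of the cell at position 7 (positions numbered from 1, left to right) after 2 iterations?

-

iteration 1: ----o-----
iteration 2: -----o----
position 7 holds -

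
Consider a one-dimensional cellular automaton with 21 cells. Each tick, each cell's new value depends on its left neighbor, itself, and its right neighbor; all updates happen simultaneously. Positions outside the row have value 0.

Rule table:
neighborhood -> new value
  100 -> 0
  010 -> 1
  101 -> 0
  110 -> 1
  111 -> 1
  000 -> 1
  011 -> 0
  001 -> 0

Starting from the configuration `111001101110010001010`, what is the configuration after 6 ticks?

101010101010010101010

011000100110010101010
001010100010010101010
101010101010010101010
101010101010010101010  (fixed point — unchanged through tick 6)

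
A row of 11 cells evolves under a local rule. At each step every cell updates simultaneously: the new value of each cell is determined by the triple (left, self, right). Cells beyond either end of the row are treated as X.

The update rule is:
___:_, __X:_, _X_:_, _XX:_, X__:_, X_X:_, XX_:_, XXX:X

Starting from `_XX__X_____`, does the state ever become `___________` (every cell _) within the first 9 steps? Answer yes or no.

___________
all cells are _ at step 1

yes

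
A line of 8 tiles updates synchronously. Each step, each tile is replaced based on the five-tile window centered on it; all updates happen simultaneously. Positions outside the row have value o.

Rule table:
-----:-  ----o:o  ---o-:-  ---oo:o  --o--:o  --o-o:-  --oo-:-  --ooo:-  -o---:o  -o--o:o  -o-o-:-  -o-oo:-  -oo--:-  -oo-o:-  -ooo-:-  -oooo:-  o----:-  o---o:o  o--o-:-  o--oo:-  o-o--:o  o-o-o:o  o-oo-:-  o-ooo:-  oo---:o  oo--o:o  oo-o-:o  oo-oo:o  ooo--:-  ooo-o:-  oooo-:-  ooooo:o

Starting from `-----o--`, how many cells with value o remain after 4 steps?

o--o-oo-
-o-----o
ooo--oo-
o--o---o
count of o: 3

3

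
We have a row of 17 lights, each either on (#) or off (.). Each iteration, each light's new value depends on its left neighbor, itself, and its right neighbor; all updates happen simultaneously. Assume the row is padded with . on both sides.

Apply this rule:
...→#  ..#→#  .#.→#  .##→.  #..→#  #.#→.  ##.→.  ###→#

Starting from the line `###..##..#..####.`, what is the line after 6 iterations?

.#.##..#####.##.#
##...##.###.....#
..###....#.######
##.#.#####..####.
...#..###.##.##.#
######.#........#

######.#........#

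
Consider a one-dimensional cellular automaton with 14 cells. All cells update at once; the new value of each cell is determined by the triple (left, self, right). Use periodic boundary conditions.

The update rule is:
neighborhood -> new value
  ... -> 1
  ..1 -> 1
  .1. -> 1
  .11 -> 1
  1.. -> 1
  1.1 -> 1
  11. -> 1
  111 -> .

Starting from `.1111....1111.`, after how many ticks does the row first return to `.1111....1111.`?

2

tick 1: 11..111111..11
tick 2: .1111....1111.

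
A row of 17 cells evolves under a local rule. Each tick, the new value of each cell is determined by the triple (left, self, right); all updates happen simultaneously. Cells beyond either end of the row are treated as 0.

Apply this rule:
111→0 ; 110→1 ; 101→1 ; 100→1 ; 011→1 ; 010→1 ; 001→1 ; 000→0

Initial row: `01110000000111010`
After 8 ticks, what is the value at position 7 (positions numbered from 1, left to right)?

1

tick 1: 11011000001101111
tick 2: 11111100011111001
tick 3: 10000110110001111
tick 4: 11001111111011001
tick 5: 11111000001111111
tick 6: 10001100011000001
tick 7: 11011110111100011
tick 8: 11110011100110111
position 7 holds 1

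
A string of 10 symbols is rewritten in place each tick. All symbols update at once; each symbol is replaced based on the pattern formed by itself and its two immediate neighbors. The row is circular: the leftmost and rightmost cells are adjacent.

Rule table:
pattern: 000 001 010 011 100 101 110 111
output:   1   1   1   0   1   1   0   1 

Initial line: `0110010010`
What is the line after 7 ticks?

tick 1: 1001111111
tick 2: 0110111111
tick 3: 1001011110
tick 4: 1111101101
tick 5: 1111010010
tick 6: 0110111111  (repeats tick 2; period 4)
tick 7: 1001011110

1001011110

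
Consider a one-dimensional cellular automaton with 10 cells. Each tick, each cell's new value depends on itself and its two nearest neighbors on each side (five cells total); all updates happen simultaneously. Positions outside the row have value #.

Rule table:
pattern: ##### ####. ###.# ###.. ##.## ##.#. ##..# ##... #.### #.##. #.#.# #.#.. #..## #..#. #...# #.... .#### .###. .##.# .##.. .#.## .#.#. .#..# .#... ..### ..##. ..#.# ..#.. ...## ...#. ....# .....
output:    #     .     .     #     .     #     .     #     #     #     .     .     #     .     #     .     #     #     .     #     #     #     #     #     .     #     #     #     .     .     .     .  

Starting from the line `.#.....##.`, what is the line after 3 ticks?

tick 1: #.#....#..
tick 2: .#.#...###
tick 3: #.#.##..##

#.#.##..##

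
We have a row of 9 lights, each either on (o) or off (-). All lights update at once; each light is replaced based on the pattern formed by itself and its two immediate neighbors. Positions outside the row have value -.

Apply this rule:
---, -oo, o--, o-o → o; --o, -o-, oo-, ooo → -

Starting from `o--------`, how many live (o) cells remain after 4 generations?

2

generation 1: -oooooooo
generation 2: -o-------
generation 3: --ooooooo
generation 4: o-o------
count of o: 2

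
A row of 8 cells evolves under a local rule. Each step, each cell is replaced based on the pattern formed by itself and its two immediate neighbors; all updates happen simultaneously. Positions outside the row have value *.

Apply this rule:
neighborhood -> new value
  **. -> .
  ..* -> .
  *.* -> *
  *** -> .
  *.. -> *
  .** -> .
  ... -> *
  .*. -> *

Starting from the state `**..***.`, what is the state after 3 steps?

..*....*
*.****..
.*....*.

.*....*.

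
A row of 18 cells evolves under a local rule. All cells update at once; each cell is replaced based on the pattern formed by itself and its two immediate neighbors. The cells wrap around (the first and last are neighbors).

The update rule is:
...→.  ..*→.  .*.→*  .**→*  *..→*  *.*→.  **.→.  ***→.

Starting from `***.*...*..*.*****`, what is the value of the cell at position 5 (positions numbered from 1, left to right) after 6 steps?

....**..**.*.*....
....*.*.*..*.**...
....*.*.**.*.*.*..
....*.*.*..*.*.**.
....*.*.**.*.*.*.*
*...*.*.*..*.*.*.*
position 5 holds *

*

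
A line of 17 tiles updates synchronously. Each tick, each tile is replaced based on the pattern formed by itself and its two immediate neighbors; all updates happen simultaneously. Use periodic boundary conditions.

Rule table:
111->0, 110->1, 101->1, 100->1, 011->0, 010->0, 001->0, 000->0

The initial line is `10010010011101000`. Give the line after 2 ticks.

00100100100011010

01001001000110100
00100100100011010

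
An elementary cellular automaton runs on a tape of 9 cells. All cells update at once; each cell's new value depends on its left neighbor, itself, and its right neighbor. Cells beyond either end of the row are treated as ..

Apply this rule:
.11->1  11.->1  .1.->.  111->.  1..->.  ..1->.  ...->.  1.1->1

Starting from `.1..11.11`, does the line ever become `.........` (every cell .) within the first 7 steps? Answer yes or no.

....11111
....1...1
.........
all cells are . at step 3

yes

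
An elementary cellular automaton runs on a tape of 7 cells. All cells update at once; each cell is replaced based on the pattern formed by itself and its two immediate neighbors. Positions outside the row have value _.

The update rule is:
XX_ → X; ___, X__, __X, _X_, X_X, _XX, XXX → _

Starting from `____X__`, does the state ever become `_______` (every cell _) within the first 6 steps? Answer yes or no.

yes

step 1: _______
all cells are _ at step 1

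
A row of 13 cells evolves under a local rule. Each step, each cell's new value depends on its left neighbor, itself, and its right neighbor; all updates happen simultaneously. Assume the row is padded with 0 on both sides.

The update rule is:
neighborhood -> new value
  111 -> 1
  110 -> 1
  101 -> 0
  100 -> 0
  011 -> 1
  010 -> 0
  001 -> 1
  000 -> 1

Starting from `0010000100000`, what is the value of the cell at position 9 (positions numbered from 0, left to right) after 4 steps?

step 1: 1100111001111
step 2: 1101111011111
step 3: 1101111011111  (fixed point — unchanged through step 4)
position 9 holds 1

1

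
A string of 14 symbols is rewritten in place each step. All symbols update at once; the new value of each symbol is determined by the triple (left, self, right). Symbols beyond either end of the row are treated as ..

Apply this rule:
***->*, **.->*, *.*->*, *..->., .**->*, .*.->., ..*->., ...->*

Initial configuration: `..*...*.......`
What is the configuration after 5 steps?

*...**.*******

step 1: *...*...******
step 2: ..*...*.******
step 3: *...*..*******
step 4: ..*....*******
step 5: *...**.*******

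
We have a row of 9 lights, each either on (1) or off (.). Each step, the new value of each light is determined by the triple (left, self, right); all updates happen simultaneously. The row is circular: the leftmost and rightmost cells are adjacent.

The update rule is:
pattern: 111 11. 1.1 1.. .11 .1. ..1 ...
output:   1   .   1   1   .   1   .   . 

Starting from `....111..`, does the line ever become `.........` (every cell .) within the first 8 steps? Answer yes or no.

.....1.1.
.....1111
1.....11.
11......1
1.1......
1111.....
.11.1....
...111...
step 8 is ...111..., still not uniform .

no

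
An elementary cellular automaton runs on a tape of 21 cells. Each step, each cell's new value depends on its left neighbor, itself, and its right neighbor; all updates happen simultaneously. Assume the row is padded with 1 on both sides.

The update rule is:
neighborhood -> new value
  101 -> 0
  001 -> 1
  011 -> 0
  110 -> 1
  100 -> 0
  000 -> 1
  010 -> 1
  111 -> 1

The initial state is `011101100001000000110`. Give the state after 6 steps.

010101101001010101010

step 1: 001100101111011111010
step 2: 010101100111001111010
step 3: 010100101011010111010
step 4: 010101101001010011010
step 5: 010100101011010101010
step 6: 010101101001010101010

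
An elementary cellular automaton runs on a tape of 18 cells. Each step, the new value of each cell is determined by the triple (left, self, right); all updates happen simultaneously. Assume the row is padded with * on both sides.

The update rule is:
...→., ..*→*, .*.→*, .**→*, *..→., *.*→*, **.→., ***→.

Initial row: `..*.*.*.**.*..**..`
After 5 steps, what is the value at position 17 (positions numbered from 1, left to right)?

step 1: .********.**.**..*
step 2: **.......**.**..**
step 3: ........**.**..**.
step 4: .......**.**..**.*
step 5: ......**.**..**.**
position 17 holds *

*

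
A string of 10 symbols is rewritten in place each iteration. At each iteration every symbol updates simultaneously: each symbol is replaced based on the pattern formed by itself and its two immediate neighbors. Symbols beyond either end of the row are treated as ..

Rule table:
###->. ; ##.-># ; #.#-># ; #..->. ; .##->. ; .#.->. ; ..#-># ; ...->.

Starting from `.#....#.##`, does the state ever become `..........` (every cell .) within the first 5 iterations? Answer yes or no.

iteration 1: #....#.#.#
iteration 2: ....#.#.#.
iteration 3: ...#.#.#..
iteration 4: ..#.#.#...
iteration 5: .#.#.#....
iteration 5 is .#.#.#...., still not uniform .

no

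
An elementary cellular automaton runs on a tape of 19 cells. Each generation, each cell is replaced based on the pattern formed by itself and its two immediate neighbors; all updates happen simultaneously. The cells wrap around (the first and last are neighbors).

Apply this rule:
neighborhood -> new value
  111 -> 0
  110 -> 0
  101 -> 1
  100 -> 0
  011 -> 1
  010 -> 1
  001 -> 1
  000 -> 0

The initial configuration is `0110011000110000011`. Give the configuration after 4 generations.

1100110001100000110
1001100011000001101
0011000110000011011
0110001100000110110

0110001100000110110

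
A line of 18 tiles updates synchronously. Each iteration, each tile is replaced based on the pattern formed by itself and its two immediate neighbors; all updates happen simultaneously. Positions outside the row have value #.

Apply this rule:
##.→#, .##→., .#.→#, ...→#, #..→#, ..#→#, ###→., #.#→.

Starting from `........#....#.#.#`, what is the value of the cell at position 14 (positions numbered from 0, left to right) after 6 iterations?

#

##############.#..
.............#.###
##############....
.............#####
#############.....
............######
position 14 holds #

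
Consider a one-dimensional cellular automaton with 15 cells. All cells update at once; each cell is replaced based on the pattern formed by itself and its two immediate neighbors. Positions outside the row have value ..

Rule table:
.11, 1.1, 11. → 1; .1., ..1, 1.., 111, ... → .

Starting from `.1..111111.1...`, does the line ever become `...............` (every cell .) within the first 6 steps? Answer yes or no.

no

....1....11....
.........11....
.........11....  (fixed point — unchanged through step 6)
step 6 is .........11...., still not uniform .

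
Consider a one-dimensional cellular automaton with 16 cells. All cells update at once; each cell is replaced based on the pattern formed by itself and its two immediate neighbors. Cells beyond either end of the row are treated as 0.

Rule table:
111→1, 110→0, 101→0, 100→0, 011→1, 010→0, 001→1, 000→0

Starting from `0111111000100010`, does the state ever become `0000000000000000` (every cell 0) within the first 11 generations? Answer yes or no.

no

1111110001000100
1111100010001000
1111000100010000
1110001000100000
1100010001000000
1000100010000000
0001000100000000
0010001000000000
0100010000000000
1000100000000000
0001000000000000
generation 11 is 0001000000000000, still not uniform 0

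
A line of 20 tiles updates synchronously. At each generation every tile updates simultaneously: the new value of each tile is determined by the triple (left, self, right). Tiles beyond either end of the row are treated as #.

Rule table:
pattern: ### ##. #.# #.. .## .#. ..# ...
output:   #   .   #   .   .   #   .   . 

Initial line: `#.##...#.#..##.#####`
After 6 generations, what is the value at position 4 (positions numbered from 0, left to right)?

.

generation 1: .#.....###....#.####
generation 2: ##......#.....##.###
generation 3: #.......#.......#.##
generation 4: ........#.......##.#
generation 5: ........#.........#.
generation 6: ........#.........##
position 4 holds .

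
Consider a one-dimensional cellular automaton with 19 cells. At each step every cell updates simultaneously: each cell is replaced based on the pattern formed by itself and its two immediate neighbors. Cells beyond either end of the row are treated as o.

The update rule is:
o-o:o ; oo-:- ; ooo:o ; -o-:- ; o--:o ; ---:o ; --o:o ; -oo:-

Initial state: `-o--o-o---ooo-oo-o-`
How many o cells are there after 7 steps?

o-oo-o-ooo-o-o--o-o
-o--o-o-o-o-o-oo-o-
o-oo-o-o-o-o-o--o-o
-o--o-o-o-o-o-oo-o-  (repeats step 2; period 2)
step 7: o-oo-o-o-o-o-o--o-o
count of o: 10

10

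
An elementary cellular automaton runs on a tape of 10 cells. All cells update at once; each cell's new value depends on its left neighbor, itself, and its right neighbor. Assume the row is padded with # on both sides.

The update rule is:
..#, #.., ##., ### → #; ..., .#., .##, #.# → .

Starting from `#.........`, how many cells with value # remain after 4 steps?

##.......#
###.....#.
####...#..
#####.#.##
count of #: 8

8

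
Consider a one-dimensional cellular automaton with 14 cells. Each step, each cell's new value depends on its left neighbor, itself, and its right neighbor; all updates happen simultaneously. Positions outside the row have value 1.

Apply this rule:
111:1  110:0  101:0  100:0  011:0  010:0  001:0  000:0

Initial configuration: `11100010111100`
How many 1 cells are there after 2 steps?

11000000011000
10000000000000
count of 1: 1

1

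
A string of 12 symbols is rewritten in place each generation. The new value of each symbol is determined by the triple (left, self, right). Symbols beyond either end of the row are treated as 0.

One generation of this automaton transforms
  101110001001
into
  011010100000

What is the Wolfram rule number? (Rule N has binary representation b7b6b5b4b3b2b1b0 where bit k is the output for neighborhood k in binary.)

position 3: 111 → 0  (bit 7 = 0)
position 4: 110 → 1  (bit 6 = 1)
position 1: 101 → 1  (bit 5 = 1)
position 5: 100 → 0  (bit 4 = 0)
position 2: 011 → 1  (bit 3 = 1)
position 0: 010 → 0  (bit 2 = 0)
position 7: 001 → 0  (bit 1 = 0)
position 6: 000 → 1  (bit 0 = 1)
bits b7..b0 = 01101001 = 105

105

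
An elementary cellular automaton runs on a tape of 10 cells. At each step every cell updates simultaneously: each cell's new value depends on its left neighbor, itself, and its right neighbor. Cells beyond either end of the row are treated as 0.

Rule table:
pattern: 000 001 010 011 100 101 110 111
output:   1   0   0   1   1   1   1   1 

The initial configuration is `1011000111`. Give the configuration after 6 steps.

0111110111
0111111111
0111111111  (fixed point — unchanged through step 6)

0111111111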